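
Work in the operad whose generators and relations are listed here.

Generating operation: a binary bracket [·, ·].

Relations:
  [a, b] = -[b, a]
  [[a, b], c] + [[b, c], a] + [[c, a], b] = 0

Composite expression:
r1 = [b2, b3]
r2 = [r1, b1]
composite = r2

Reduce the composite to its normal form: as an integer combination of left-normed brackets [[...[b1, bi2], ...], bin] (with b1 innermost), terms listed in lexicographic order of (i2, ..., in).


-[[b1, b2], b3] + [[b1, b3], b2]


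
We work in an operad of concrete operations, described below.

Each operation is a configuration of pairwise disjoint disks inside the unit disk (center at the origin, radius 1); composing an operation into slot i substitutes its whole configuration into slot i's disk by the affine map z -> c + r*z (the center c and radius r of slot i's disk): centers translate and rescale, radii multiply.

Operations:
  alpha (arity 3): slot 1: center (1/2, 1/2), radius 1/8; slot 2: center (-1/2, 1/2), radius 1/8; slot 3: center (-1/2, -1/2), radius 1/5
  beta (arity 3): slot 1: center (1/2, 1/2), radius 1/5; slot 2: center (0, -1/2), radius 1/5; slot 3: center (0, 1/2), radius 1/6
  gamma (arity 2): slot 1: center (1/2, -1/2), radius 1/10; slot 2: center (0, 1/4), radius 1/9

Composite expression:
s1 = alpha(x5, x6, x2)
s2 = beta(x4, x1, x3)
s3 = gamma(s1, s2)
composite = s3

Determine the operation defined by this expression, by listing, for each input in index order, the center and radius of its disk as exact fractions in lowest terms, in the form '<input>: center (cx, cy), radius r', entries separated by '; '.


Nesting under gamma composes maps z -> c + r*z down each x-path.
input x5: composing its 2 substitution steps yields center (11/20, -9/20), radius 1/80
input x6: composing its 2 substitution steps yields center (9/20, -9/20), radius 1/80
input x2: composing its 2 substitution steps yields center (9/20, -11/20), radius 1/50
input x4: composing its 2 substitution steps yields center (1/18, 11/36), radius 1/45
input x1: composing its 2 substitution steps yields center (0, 7/36), radius 1/45
input x3: composing its 2 substitution steps yields center (0, 11/36), radius 1/54

x1: center (0, 7/36), radius 1/45; x2: center (9/20, -11/20), radius 1/50; x3: center (0, 11/36), radius 1/54; x4: center (1/18, 11/36), radius 1/45; x5: center (11/20, -9/20), radius 1/80; x6: center (9/20, -9/20), radius 1/80


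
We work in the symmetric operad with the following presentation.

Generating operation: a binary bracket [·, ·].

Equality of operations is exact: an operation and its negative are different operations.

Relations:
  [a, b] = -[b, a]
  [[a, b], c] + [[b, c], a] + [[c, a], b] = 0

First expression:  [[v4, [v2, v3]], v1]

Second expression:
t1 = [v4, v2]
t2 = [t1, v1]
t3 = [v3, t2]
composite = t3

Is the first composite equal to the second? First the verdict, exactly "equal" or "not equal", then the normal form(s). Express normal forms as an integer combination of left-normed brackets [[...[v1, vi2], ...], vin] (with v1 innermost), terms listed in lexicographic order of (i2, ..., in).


not equal — first [[[v1, v2], v3], v4] - [[[v1, v3], v2], v4] - [[[v1, v4], v2], v3] + [[[v1, v4], v3], v2], second -[[[v1, v2], v4], v3] + [[[v1, v4], v2], v3]

The first composite normalizes to [[[v1, v2], v3], v4] - [[[v1, v3], v2], v4] - [[[v1, v4], v2], v3] + [[[v1, v4], v3], v2]
The second composite normalizes to -[[[v1, v2], v4], v3] + [[[v1, v4], v2], v3]
Distinct normal forms: not equal.


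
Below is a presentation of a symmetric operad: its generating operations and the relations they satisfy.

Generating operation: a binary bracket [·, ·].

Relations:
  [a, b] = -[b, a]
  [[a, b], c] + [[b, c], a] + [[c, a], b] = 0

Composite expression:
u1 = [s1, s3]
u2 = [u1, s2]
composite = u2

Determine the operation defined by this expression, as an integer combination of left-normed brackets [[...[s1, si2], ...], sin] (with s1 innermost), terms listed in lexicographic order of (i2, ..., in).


Expand each bracket as ab - ba; the s1-initial words give the coefficients.
Composite bracket: [[s1, s3], s2]
The bracket unfolds into 4 signed words via [a, b] = ab - ba (2^2 = 4).
The s1-initial words carry the normal form:
  s1s3s2 (sign +1) contributes +[[s1, s3], s2]

[[s1, s3], s2]


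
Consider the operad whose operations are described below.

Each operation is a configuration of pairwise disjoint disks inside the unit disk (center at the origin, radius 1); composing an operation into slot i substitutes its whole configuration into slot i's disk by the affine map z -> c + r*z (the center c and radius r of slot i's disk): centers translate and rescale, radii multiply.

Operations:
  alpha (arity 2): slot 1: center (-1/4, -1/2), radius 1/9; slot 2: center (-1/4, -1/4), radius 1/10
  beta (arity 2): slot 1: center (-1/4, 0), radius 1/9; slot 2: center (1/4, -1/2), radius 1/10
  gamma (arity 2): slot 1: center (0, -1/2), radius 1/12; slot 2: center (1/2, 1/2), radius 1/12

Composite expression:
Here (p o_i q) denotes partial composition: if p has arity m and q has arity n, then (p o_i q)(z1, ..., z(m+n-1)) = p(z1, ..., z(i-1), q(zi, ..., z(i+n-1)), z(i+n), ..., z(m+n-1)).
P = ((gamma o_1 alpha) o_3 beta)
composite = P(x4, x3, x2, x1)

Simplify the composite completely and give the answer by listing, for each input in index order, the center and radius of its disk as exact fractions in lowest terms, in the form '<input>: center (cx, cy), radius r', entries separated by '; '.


Affine substitution under gamma: radii multiply and x-centers shift.
input x4: composing its 2 substitution steps yields center (-1/48, -13/24), radius 1/108
input x3: composing its 2 substitution steps yields center (-1/48, -25/48), radius 1/120
input x2: composing its 2 substitution steps yields center (23/48, 1/2), radius 1/108
input x1: composing its 2 substitution steps yields center (25/48, 11/24), radius 1/120

x1: center (25/48, 11/24), radius 1/120; x2: center (23/48, 1/2), radius 1/108; x3: center (-1/48, -25/48), radius 1/120; x4: center (-1/48, -13/24), radius 1/108


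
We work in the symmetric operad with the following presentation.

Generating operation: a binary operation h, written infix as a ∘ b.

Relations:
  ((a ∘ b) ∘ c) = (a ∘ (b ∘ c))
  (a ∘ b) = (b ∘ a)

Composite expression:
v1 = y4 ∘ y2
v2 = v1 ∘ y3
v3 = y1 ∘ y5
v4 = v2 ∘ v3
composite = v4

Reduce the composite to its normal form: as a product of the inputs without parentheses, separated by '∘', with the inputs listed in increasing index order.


y1 ∘ y2 ∘ y3 ∘ y4 ∘ y5

Any arrangement under h is one operation, so sort the y-inputs.
(y4 ∘ y2) reduces to y4 ∘ y2
((y4 ∘ y2) ∘ y3) reduces to y4 ∘ y2 ∘ y3
(y1 ∘ y5) reduces to y1 ∘ y5
(((y4 ∘ y2) ∘ y3) ∘ (y1 ∘ y5)) reduces to y4 ∘ y2 ∘ y3 ∘ y1 ∘ y5
commutativity sorts the factors: y1 ∘ y2 ∘ y3 ∘ y4 ∘ y5


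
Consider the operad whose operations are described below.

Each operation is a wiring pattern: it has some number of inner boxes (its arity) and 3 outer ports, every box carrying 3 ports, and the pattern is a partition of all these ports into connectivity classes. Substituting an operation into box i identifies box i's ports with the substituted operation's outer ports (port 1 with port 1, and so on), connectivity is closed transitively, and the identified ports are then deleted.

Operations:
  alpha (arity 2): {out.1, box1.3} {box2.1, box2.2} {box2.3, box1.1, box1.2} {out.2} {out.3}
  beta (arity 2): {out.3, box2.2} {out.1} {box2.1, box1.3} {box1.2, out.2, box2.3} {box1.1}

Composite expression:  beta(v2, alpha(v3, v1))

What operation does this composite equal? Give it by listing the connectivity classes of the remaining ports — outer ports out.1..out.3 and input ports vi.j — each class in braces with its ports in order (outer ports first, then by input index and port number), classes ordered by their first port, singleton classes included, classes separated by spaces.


{out.1} {out.2, v2.2} {out.3} {v1.1, v1.2} {v1.3, v3.1, v3.2} {v2.1} {v2.3, v3.3}

Reachability decides: close wires over beta-identified ports.
alpha over (v3, v1) gives {out.1, v3.3} {out.2} {out.3} {v1.1, v1.2} {v1.3, v3.1, v3.2}, out.j being that stage's outer ports
beta over (v2, v3, v1) gives {out.1} {out.2, v2.2} {out.3} {v1.1, v1.2} {v1.3, v3.1, v3.2} {v2.1} {v2.3, v3.3}, out.j being that stage's outer ports


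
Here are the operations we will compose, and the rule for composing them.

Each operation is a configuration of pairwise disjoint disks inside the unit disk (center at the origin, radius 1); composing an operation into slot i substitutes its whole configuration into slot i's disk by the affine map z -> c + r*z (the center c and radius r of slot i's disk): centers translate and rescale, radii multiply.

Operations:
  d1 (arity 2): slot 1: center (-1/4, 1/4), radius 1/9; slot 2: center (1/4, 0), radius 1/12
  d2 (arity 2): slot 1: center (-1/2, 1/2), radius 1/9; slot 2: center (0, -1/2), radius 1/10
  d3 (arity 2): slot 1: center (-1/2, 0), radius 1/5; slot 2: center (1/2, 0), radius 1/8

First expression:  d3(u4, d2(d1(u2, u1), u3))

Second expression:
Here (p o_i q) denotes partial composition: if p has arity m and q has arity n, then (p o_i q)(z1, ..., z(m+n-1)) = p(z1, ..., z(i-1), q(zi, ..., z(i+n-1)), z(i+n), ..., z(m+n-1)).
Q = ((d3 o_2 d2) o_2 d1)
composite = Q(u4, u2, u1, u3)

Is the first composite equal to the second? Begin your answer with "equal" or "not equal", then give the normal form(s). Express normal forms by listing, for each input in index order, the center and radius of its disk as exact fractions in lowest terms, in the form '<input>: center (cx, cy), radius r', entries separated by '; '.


equal — both sides give u1: center (127/288, 1/16), radius 1/864; u2: center (125/288, 19/288), radius 1/648; u3: center (1/2, -1/16), radius 1/80; u4: center (-1/2, 0), radius 1/5

In normal form, the first expression is u1: center (127/288, 1/16), radius 1/864; u2: center (125/288, 19/288), radius 1/648; u3: center (1/2, -1/16), radius 1/80; u4: center (-1/2, 0), radius 1/5
In normal form, the second expression is u1: center (127/288, 1/16), radius 1/864; u2: center (125/288, 19/288), radius 1/648; u3: center (1/2, -1/16), radius 1/80; u4: center (-1/2, 0), radius 1/5
Identical normal forms: equal.


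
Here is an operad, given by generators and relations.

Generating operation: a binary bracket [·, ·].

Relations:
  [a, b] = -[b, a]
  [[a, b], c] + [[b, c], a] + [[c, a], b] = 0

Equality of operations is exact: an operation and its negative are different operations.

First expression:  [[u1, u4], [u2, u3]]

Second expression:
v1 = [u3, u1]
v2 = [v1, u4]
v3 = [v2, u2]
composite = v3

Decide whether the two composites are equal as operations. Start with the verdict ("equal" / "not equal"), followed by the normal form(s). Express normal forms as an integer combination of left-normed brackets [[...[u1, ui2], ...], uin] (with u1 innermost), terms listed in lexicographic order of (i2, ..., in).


not equal: they reduce to [[[u1, u4], u2], u3] - [[[u1, u4], u3], u2] and -[[[u1, u3], u4], u2]

The first expression, normalized: [[[u1, u4], u2], u3] - [[[u1, u4], u3], u2]
The second expression, normalized: -[[[u1, u3], u4], u2]
No match — not equal.


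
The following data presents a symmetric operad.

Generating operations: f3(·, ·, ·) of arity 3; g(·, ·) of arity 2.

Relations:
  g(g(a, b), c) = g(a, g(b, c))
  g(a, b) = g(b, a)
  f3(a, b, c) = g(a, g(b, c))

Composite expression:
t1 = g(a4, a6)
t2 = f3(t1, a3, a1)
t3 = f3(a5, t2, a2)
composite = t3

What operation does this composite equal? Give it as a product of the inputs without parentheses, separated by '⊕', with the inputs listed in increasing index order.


a1 ⊕ a2 ⊕ a3 ⊕ a4 ⊕ a5 ⊕ a6

Both nesting and order wash out for f3; what remains is which a's occur.
g(a4, a6) reduces to a4 ⊕ a6
f3(g(a4, a6), a3, a1) reduces to a4 ⊕ a6 ⊕ a3 ⊕ a1
f3(a5, f3(g(a4, a6), a3, a1), a2) reduces to a5 ⊕ a4 ⊕ a6 ⊕ a3 ⊕ a1 ⊕ a2
the factors in increasing index order: a1 ⊕ a2 ⊕ a3 ⊕ a4 ⊕ a5 ⊕ a6


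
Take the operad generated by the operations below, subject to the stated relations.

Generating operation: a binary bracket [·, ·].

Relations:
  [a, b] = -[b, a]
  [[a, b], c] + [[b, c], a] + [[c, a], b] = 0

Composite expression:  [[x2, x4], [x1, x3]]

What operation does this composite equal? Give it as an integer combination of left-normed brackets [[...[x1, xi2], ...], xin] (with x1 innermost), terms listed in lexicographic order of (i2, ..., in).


-[[[x1, x3], x2], x4] + [[[x1, x3], x4], x2]

In the tensor algebra, words opening x1 carry the x1-anchored form.
Composite bracket: [[x2, x4], [x1, x3]]
Under [a, b] = ab - ba we get 8 signed associative words (2^3 = 8).
Only words starting with x1 matter:
  word x1x3x2x4 has sign -1, contributing -[[[x1, x3], x2], x4]
  word x1x3x4x2 has sign +1, contributing +[[[x1, x3], x4], x2]


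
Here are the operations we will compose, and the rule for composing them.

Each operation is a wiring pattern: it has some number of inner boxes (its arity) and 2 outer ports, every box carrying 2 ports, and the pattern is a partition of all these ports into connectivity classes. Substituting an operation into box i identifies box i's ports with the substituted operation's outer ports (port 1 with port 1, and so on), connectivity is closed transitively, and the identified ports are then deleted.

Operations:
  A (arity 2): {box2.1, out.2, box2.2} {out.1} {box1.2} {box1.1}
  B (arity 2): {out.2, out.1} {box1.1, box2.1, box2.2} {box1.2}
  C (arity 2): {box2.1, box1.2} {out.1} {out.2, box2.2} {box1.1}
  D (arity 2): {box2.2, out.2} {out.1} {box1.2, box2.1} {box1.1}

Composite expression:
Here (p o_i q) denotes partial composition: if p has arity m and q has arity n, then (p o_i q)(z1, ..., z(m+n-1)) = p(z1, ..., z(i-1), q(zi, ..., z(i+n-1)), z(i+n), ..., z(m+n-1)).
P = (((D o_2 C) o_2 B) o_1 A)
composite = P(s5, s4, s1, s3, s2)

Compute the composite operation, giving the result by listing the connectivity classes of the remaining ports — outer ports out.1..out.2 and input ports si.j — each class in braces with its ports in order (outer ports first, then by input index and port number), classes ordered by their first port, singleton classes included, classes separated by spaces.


{out.1} {out.2, s2.2} {s1.1, s3.1, s3.2} {s1.2} {s2.1} {s4.1, s4.2} {s5.1} {s5.2}

Reachability decides: close wires over D-identified ports.
composing A on (s5, s4), with out.j its own outer ports: {out.1} {out.2, s4.1, s4.2} {s5.1} {s5.2}
composing B on (s1, s3), with out.j its own outer ports: {out.1, out.2} {s1.1, s3.1, s3.2} {s1.2}
composing C on (s1, s3, s2), with out.j its own outer ports: {out.1} {out.2, s2.2} {s1.1, s3.1, s3.2} {s1.2} {s2.1}
composing D on (s5, s4, s1, s3, s2), with out.j its own outer ports: {out.1} {out.2, s2.2} {s1.1, s3.1, s3.2} {s1.2} {s2.1} {s4.1, s4.2} {s5.1} {s5.2}


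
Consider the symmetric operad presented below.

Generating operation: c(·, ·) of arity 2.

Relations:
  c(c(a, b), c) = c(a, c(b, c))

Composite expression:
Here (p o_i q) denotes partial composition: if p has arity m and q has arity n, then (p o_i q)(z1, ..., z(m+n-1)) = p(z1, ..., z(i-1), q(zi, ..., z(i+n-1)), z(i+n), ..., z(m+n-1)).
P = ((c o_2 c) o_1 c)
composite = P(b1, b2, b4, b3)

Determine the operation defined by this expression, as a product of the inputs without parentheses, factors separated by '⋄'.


b1 ⋄ b2 ⋄ b4 ⋄ b3

Key point: c is associative — brackets drop, the b-order remains.
c(b1, b2) spells out as b1 ⋄ b2
c(b4, b3) spells out as b4 ⋄ b3
c(c(b1, b2), c(b4, b3)) spells out as b1 ⋄ b2 ⋄ b4 ⋄ b3


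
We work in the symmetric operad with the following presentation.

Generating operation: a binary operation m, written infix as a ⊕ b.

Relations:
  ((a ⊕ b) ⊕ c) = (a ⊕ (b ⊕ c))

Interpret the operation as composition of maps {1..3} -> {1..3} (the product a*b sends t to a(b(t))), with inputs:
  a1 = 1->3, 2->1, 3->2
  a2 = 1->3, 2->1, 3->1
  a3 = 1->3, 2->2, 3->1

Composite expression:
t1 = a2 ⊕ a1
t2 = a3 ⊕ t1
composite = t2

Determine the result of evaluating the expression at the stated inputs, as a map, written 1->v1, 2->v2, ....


1->3, 2->1, 3->3


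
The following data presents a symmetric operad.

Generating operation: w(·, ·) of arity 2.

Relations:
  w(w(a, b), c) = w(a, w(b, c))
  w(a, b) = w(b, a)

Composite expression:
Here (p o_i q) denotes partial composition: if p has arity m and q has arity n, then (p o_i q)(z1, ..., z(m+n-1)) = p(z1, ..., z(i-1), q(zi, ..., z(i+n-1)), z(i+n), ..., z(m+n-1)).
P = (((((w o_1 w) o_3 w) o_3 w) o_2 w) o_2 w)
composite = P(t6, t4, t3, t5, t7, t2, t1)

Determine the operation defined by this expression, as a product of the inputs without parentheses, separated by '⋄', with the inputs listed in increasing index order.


t1 ⋄ t2 ⋄ t3 ⋄ t4 ⋄ t5 ⋄ t6 ⋄ t7

Reordering under w is free, so list the t-inputs canonically.
w(t4, t3) reduces to t4 ⋄ t3
w(w(t4, t3), t5) reduces to t4 ⋄ t3 ⋄ t5
w(t6, w(w(t4, t3), t5)) reduces to t6 ⋄ t4 ⋄ t3 ⋄ t5
w(t7, t2) reduces to t7 ⋄ t2
w(w(t7, t2), t1) reduces to t7 ⋄ t2 ⋄ t1
w(w(t6, w(w(t4, t3), t5)), w(w(t7, t2), t1)) reduces to t6 ⋄ t4 ⋄ t3 ⋄ t5 ⋄ t7 ⋄ t2 ⋄ t1
commutativity sorts the factors: t1 ⋄ t2 ⋄ t3 ⋄ t4 ⋄ t5 ⋄ t6 ⋄ t7


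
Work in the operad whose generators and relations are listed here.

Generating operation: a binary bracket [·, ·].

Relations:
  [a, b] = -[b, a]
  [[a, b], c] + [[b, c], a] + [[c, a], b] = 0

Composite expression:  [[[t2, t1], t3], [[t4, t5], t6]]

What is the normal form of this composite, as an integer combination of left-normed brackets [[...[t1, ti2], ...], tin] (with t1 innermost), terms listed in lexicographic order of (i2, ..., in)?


-[[[[[t1, t2], t3], t4], t5], t6] + [[[[[t1, t2], t3], t5], t4], t6] + [[[[[t1, t2], t3], t6], t4], t5] - [[[[[t1, t2], t3], t6], t5], t4]

A multilinear Lie element is pinned by t1-initial words (t1 innermost).
Composite bracket: [[[t2, t1], t3], [[t4, t5], t6]]
Each bracket splits as ab - ba, giving 32 signed words (2^5 = 32).
Keep just the words that open with t1:
  from t1t2t3t4t5t6, sign -1: term -[[[[[t1, t2], t3], t4], t5], t6]
  from t1t2t3t5t4t6, sign +1: term +[[[[[t1, t2], t3], t5], t4], t6]
  from t1t2t3t6t4t5, sign +1: term +[[[[[t1, t2], t3], t6], t4], t5]
  from t1t2t3t6t5t4, sign -1: term -[[[[[t1, t2], t3], t6], t5], t4]


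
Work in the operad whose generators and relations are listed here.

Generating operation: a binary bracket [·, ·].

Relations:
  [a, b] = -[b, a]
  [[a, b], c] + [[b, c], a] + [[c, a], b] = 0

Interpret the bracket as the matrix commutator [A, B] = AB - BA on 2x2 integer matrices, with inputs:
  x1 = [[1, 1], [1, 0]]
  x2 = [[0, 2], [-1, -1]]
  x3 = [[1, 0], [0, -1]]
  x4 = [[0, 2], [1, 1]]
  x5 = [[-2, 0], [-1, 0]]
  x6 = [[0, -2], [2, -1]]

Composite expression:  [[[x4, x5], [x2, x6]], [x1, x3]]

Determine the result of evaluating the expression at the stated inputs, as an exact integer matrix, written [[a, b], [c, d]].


[[-48, 96], [96, 48]]

[x4, x5] = [[-2, 4], [-3, 2]]
[x2, x6] = [[2, -4], [-3, -2]]
[[x4, x5], [x2, x6]] = [[-24, 0], [-24, 24]]
[x1, x3] = [[0, -2], [2, 0]]
[[[x4, x5], [x2, x6]], [x1, x3]] = [[-48, 96], [96, 48]]


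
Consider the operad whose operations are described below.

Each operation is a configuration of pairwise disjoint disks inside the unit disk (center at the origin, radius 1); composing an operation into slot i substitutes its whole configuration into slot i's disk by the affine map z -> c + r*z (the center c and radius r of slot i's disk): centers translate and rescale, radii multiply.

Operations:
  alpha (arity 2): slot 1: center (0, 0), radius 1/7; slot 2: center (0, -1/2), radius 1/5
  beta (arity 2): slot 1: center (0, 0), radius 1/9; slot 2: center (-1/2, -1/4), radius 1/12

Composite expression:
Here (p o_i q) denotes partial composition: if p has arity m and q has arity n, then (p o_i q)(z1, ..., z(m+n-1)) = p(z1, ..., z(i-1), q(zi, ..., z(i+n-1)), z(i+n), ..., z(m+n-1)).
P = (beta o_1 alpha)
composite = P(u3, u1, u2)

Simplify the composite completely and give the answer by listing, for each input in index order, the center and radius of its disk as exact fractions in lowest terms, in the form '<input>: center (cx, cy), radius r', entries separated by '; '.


u1: center (0, -1/18), radius 1/45; u2: center (-1/2, -1/4), radius 1/12; u3: center (0, 0), radius 1/63

Only the slot chain above each u matters under beta; compose those maps.
u3: after 2 affine steps, its disk has center (0, 0), radius 1/63
u1: after 2 affine steps, its disk has center (0, -1/18), radius 1/45
u2: after 1 affine step, its disk has center (-1/2, -1/4), radius 1/12


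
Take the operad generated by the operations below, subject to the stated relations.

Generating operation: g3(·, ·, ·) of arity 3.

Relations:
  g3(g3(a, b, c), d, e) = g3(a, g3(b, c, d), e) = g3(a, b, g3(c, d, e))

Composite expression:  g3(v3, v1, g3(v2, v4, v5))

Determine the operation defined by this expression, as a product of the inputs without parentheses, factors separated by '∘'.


v3 ∘ v1 ∘ v2 ∘ v4 ∘ v5

Under associativity of g3, the answer is the v's in reading order.
g3(v2, v4, v5) linearizes to v2 ∘ v4 ∘ v5
g3(v3, v1, g3(v2, v4, v5)) linearizes to v3 ∘ v1 ∘ v2 ∘ v4 ∘ v5


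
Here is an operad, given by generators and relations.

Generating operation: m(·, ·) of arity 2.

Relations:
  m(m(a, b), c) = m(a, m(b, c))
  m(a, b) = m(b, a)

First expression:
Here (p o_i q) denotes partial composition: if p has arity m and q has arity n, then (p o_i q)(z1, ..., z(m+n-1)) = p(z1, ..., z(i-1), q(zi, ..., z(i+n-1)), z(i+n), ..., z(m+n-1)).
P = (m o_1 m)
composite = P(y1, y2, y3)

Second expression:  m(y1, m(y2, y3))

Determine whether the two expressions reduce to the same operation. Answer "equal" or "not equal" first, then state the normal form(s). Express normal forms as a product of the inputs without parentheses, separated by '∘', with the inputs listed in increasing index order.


Reducing the first expression gives y1 ∘ y2 ∘ y3
Reducing the second expression gives y1 ∘ y2 ∘ y3
The normal forms match — equal.

equal: each reduces to y1 ∘ y2 ∘ y3


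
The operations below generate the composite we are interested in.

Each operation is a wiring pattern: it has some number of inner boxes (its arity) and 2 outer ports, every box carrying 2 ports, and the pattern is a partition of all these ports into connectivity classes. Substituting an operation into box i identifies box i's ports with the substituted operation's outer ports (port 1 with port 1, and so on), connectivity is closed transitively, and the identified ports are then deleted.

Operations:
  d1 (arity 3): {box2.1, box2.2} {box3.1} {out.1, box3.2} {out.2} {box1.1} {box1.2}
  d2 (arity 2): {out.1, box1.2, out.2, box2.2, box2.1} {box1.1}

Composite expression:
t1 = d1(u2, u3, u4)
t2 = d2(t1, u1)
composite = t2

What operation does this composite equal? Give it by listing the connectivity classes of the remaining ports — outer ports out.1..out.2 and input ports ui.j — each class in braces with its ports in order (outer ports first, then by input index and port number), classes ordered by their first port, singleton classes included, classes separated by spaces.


Reachability decides: close wires over d2-identified ports.
composing d1 on (u2, u3, u4), with out.j its own outer ports: {out.1, u4.2} {out.2} {u2.1} {u2.2} {u3.1, u3.2} {u4.1}
composing d2 on (u2, u3, u4, u1), with out.j its own outer ports: {out.1, out.2, u1.1, u1.2} {u2.1} {u2.2} {u3.1, u3.2} {u4.1} {u4.2}

{out.1, out.2, u1.1, u1.2} {u2.1} {u2.2} {u3.1, u3.2} {u4.1} {u4.2}


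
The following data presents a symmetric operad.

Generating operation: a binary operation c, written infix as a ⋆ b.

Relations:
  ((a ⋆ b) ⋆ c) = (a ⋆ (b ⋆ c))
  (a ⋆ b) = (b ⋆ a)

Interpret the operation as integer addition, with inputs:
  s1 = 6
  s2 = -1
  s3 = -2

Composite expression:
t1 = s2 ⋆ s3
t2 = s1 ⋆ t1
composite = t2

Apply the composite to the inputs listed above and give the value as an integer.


3

(s2 ⋆ s3) = -3
(s1 ⋆ (s2 ⋆ s3)) = 3


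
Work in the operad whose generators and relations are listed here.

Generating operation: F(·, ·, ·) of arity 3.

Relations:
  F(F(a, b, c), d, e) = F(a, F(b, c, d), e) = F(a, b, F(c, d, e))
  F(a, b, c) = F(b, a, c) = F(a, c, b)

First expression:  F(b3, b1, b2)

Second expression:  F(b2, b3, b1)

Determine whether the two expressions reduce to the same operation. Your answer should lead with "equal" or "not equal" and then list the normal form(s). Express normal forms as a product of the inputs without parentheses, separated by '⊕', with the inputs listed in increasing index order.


Reducing the first expression gives b1 ⊕ b2 ⊕ b3
Reducing the second expression gives b1 ⊕ b2 ⊕ b3
Identical normal forms: equal.

equal: each reduces to b1 ⊕ b2 ⊕ b3


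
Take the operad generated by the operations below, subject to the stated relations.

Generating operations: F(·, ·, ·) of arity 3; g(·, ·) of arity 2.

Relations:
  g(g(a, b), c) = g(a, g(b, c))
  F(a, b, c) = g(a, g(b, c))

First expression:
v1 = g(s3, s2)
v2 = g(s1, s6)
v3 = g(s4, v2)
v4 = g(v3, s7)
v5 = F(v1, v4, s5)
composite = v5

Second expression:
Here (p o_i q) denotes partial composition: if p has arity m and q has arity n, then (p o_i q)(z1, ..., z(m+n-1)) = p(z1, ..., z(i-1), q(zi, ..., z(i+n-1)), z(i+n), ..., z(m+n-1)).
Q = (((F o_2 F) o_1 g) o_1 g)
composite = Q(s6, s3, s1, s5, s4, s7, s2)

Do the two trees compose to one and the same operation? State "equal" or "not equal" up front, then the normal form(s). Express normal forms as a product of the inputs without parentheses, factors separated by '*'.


not equal — first s3 * s2 * s4 * s1 * s6 * s7 * s5, second s6 * s3 * s1 * s5 * s4 * s7 * s2

In normal form, the first expression is s3 * s2 * s4 * s1 * s6 * s7 * s5
In normal form, the second expression is s6 * s3 * s1 * s5 * s4 * s7 * s2
The normal forms differ: not equal.


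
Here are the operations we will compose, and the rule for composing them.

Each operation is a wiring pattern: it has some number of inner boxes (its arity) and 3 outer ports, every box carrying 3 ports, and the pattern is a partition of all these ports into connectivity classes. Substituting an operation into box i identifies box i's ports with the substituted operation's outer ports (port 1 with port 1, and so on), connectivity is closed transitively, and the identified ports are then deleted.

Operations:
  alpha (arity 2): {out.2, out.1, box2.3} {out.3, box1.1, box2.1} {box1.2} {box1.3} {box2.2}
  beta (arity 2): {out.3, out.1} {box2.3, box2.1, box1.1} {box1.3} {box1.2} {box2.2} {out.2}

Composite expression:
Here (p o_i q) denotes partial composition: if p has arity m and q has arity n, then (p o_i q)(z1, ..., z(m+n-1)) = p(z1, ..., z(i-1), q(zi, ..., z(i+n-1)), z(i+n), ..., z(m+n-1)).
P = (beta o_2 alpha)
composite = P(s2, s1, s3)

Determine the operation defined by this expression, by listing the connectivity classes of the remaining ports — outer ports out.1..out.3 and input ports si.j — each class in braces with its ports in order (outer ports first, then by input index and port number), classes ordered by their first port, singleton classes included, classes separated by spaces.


{out.1, out.3} {out.2} {s1.1, s2.1, s3.1, s3.3} {s1.2} {s1.3} {s2.2} {s2.3} {s3.2}

After gluing at beta, chains via deleted ports link the s-ports.
composing alpha on (s1, s3), with out.j its own outer ports: {out.1, out.2, s3.3} {out.3, s1.1, s3.1} {s1.2} {s1.3} {s3.2}
composing beta on (s2, s1, s3), with out.j its own outer ports: {out.1, out.3} {out.2} {s1.1, s2.1, s3.1, s3.3} {s1.2} {s1.3} {s2.2} {s2.3} {s3.2}


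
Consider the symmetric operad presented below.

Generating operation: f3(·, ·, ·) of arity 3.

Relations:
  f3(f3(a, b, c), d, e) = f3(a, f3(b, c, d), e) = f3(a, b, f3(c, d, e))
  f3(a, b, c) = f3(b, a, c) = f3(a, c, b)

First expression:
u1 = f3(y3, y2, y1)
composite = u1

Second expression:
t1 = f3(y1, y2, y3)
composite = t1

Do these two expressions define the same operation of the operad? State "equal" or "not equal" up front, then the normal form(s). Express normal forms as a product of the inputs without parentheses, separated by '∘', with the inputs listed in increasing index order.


equal: each reduces to y1 ∘ y2 ∘ y3


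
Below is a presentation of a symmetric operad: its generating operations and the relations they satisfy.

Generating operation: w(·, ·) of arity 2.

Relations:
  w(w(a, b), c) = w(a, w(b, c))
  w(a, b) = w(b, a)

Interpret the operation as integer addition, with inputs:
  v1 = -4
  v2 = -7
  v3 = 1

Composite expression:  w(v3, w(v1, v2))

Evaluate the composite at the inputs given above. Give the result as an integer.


-10

w(v1, v2) = -11
w(v3, w(v1, v2)) = -10


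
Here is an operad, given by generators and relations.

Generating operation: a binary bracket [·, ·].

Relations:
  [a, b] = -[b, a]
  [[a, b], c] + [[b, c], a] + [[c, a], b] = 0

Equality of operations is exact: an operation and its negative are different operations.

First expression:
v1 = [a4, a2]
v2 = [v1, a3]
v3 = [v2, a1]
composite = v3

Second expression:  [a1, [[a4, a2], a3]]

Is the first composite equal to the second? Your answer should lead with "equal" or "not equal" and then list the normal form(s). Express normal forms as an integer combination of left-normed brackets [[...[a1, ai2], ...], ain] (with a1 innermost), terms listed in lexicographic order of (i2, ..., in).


not equal — first [[[a1, a2], a4], a3] - [[[a1, a3], a2], a4] + [[[a1, a3], a4], a2] - [[[a1, a4], a2], a3], second -[[[a1, a2], a4], a3] + [[[a1, a3], a2], a4] - [[[a1, a3], a4], a2] + [[[a1, a4], a2], a3]

The first expression reduces to [[[a1, a2], a4], a3] - [[[a1, a3], a2], a4] + [[[a1, a3], a4], a2] - [[[a1, a4], a2], a3]
The second expression reduces to -[[[a1, a2], a4], a3] + [[[a1, a3], a2], a4] - [[[a1, a3], a4], a2] + [[[a1, a4], a2], a3]
Distinct normal forms: not equal.


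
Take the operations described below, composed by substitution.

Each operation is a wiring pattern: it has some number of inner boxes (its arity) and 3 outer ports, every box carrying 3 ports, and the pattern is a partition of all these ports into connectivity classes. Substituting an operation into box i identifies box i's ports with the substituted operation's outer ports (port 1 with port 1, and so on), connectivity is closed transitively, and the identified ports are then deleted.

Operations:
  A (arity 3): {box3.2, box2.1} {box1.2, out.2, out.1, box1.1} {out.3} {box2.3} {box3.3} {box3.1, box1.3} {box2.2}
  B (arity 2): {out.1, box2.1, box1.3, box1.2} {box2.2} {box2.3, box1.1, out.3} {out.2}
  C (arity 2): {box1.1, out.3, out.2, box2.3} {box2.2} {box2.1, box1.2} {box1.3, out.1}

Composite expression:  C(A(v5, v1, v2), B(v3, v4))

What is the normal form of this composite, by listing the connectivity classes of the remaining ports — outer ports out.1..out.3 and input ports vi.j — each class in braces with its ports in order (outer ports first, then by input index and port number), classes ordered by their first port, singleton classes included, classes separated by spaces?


{out.1} {out.2, out.3, v3.1, v3.2, v3.3, v4.1, v4.3, v5.1, v5.2} {v1.1, v2.2} {v1.2} {v1.3} {v2.1, v5.3} {v2.3} {v4.2}

Reachability decides: close wires over C-identified ports.
through A, on inputs (v5, v1, v2): {out.1, out.2, v5.1, v5.2} {out.3} {v1.1, v2.2} {v1.2} {v1.3} {v2.1, v5.3} {v2.3} (out.j = stage outer ports)
through B, on inputs (v3, v4): {out.1, v3.2, v3.3, v4.1} {out.2} {out.3, v3.1, v4.3} {v4.2} (out.j = stage outer ports)
through C, on inputs (v5, v1, v2, v3, v4): {out.1} {out.2, out.3, v3.1, v3.2, v3.3, v4.1, v4.3, v5.1, v5.2} {v1.1, v2.2} {v1.2} {v1.3} {v2.1, v5.3} {v2.3} {v4.2} (out.j = stage outer ports)


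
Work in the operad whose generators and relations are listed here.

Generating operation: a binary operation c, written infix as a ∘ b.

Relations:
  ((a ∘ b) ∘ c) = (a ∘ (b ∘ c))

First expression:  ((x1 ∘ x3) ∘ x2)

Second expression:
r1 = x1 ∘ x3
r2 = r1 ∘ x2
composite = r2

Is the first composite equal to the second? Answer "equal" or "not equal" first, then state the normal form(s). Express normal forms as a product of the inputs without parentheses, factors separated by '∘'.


The first expression reduces to x1 ∘ x3 ∘ x2
The second expression reduces to x1 ∘ x3 ∘ x2
Same normal form: equal.

equal; both compose to x1 ∘ x3 ∘ x2


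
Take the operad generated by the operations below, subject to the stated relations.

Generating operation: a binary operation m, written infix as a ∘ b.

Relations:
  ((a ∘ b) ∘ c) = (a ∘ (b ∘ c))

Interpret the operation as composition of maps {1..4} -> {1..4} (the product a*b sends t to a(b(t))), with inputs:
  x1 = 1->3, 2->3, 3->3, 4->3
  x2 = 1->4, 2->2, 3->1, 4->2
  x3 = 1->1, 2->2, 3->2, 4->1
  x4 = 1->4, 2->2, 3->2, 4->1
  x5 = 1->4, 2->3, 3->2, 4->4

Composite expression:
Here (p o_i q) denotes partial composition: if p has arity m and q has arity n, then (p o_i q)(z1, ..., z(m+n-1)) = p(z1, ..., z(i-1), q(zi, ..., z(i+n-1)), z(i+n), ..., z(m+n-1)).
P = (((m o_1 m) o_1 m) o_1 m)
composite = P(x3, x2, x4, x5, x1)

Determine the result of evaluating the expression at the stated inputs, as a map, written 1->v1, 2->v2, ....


1->2, 2->2, 3->2, 4->2


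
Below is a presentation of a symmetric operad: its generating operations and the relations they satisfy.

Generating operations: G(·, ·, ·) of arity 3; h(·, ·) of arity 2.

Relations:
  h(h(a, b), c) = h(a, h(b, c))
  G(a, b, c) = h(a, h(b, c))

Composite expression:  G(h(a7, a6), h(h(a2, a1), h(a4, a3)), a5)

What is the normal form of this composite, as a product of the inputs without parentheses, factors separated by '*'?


a7 * a6 * a2 * a1 * a4 * a3 * a5

Under associativity of G, the answer is the a's in reading order.
h(a7, a6) reduces to a7 * a6
h(a2, a1) reduces to a2 * a1
h(a4, a3) reduces to a4 * a3
h(h(a2, a1), h(a4, a3)) reduces to a2 * a1 * a4 * a3
G(h(a7, a6), h(h(a2, a1), h(a4, a3)), a5) reduces to a7 * a6 * a2 * a1 * a4 * a3 * a5


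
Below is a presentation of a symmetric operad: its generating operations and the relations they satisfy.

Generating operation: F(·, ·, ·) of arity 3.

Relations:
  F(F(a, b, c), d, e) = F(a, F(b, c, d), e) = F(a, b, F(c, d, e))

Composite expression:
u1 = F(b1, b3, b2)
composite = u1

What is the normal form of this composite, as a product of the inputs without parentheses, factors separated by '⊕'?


Every regrouping of F is equal, so read the b-inputs in written order.
F(b1, b3, b2) reduces to b1 ⊕ b3 ⊕ b2

b1 ⊕ b3 ⊕ b2


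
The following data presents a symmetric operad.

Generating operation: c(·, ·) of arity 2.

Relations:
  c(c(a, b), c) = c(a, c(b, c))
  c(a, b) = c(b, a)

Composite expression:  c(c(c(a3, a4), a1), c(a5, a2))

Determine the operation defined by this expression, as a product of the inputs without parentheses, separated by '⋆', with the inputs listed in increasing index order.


a1 ⋆ a2 ⋆ a3 ⋆ a4 ⋆ a5

Key point: c commutes, so take the a-inputs in any fixed order.
c(a3, a4) reduces to a3 ⋆ a4
c(c(a3, a4), a1) reduces to a3 ⋆ a4 ⋆ a1
c(a5, a2) reduces to a5 ⋆ a2
c(c(c(a3, a4), a1), c(a5, a2)) reduces to a3 ⋆ a4 ⋆ a1 ⋆ a5 ⋆ a2
putting the inputs in ascending order: a1 ⋆ a2 ⋆ a3 ⋆ a4 ⋆ a5


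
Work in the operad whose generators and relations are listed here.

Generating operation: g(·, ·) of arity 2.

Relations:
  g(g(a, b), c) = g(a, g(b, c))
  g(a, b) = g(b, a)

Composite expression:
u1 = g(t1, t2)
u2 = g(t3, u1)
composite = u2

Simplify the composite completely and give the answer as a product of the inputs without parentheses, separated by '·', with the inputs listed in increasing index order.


Key point: g commutes, so take the t-inputs in any fixed order.
g(t1, t2) reduces to t1 · t2
g(t3, g(t1, t2)) reduces to t3 · t1 · t2
the factors in increasing index order: t1 · t2 · t3

t1 · t2 · t3


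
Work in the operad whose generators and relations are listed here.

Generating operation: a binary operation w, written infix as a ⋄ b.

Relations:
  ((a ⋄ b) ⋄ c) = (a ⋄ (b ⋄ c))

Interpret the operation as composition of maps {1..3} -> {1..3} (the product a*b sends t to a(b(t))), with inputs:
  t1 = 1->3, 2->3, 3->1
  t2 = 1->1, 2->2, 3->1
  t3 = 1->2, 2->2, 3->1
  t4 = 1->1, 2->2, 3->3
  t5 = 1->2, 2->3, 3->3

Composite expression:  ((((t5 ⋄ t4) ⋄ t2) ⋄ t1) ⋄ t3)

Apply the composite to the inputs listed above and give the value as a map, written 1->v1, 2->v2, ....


1->2, 2->2, 3->2

(t5 ⋄ t4) = 1->2, 2->3, 3->3
((t5 ⋄ t4) ⋄ t2) = 1->2, 2->3, 3->2
(((t5 ⋄ t4) ⋄ t2) ⋄ t1) = 1->2, 2->2, 3->2
((((t5 ⋄ t4) ⋄ t2) ⋄ t1) ⋄ t3) = 1->2, 2->2, 3->2


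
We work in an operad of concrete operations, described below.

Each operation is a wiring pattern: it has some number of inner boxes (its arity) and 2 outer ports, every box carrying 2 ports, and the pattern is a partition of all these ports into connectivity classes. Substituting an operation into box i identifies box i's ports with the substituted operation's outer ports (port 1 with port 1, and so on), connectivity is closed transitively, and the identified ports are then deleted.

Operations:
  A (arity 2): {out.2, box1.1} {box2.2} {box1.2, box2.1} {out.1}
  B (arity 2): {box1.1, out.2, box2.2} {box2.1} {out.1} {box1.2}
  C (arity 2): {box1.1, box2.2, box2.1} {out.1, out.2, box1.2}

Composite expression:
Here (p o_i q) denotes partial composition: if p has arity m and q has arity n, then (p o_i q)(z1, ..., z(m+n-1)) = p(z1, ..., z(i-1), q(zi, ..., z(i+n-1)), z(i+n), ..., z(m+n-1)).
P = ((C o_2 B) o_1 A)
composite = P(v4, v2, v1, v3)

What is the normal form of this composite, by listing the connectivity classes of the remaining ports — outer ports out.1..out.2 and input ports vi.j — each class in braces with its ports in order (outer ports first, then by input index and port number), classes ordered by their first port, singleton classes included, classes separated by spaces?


Treat the ports identified at C as solder joints: merge, then drop.
the subtree at A composes to {out.1} {out.2, v4.1} {v2.1, v4.2} {v2.2} on (v4, v2); out.j = own outer ports
the subtree at B composes to {out.1} {out.2, v1.1, v3.2} {v1.2} {v3.1} on (v1, v3); out.j = own outer ports
the subtree at C composes to {out.1, out.2, v4.1} {v1.1, v3.2} {v1.2} {v2.1, v4.2} {v2.2} {v3.1} on (v4, v2, v1, v3); out.j = own outer ports

{out.1, out.2, v4.1} {v1.1, v3.2} {v1.2} {v2.1, v4.2} {v2.2} {v3.1}


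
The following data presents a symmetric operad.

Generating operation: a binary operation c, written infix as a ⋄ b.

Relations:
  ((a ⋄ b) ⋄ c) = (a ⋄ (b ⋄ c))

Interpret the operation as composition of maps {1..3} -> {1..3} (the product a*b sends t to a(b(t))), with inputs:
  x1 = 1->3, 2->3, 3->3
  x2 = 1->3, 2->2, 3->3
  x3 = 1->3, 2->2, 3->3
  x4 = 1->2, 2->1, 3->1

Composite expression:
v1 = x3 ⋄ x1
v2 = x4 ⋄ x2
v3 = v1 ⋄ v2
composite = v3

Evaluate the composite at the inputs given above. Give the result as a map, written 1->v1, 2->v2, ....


1->3, 2->3, 3->3

(x3 ⋄ x1) = 1->3, 2->3, 3->3
(x4 ⋄ x2) = 1->1, 2->1, 3->1
((x3 ⋄ x1) ⋄ (x4 ⋄ x2)) = 1->3, 2->3, 3->3


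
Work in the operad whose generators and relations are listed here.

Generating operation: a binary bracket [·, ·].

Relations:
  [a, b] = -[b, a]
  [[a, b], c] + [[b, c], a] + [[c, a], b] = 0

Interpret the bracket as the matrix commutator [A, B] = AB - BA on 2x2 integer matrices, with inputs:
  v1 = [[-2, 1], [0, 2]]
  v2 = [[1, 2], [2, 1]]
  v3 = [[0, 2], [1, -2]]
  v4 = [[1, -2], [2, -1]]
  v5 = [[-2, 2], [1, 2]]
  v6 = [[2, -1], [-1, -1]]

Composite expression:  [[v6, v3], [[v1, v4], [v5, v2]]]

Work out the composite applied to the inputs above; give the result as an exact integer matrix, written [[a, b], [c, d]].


[[-280, -1904], [-1120, 280]]

[v6, v3] = [[1, 8], [-5, -1]]
[v1, v4] = [[2, 6], [8, -2]]
[v5, v2] = [[2, -8], [8, -2]]
[[v1, v4], [v5, v2]] = [[112, -56], [0, -112]]
[[v6, v3], [[v1, v4], [v5, v2]]] = [[-280, -1904], [-1120, 280]]
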